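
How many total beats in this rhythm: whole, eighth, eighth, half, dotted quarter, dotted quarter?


Solution.
Beat values:
  whole = 4 beats
  eighth = 0.5 beats
  eighth = 0.5 beats
  half = 2 beats
  dotted quarter = 1.5 beats
  dotted quarter = 1.5 beats
Sum = 4 + 0.5 + 0.5 + 2 + 1.5 + 1.5
= 10 beats


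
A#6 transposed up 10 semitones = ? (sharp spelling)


Working:
A#6: chromatic position 10 in octave 6 → absolute = 6×12 + 10 = 82
Transpose up 10: 82 + 10 = 92
92 = 7×12 + 8 → G# in octave 7
Result = G#7


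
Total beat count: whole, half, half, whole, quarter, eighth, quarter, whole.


Beat values:
  whole = 4 beats
  half = 2 beats
  half = 2 beats
  whole = 4 beats
  quarter = 1 beat
  eighth = 0.5 beats
  quarter = 1 beat
  whole = 4 beats
Sum = 4 + 2 + 2 + 4 + 1 + 0.5 + 1 + 4
= 18.5 beats


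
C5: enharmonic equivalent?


Reasoning:
Enharmonic notes sound the same pitch but are spelled with different letter names
C and Dbb name the same pitch class
= Dbb5


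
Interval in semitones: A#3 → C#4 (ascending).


Step by step:
Absolute semitone position = octave×12 + chromatic position
A#3: 3×12 + 10 = 46
C#4: 4×12 + 1 = 49
Difference = 49 - 46 = 3
= 3 semitones


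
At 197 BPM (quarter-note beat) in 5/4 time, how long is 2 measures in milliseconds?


Let's work it out.
Quarter-note beat duration = 60000 / 197 ms
Beats per measure (5/4) = 5
One measure = 5 × 60000 / 197 = 300000 / 197 ms
2 measures = 2 × 300000 / 197 = 600000 / 197
= 3045.7 ms


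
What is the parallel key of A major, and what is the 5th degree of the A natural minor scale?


Reasoning:
Parallel keys share the same tonic but differ in mode
A major → parallel is A minor
A natural minor scale: A B C D E F G
= A minor; 5th degree = E


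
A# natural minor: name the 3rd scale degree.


Step by step:
Natural minor scale pattern: W-H-W-W-H-W-W (2-1-2-2-1-2-2 semitones)
Starting from A#:
  A# + 2 semitones → B#
  B# + 1 semitone → C#
  C# + 2 semitones → D#
  D# + 2 semitones → E#
  E# + 1 semitone → F#
  F# + 2 semitones → G#
  G# + 2 semitones → A#
Scale: A# B# C# D# E# F# G#
Degree 3 = C#


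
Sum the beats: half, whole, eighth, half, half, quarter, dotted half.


Reasoning:
Beat values:
  half = 2 beats
  whole = 4 beats
  eighth = 0.5 beats
  half = 2 beats
  half = 2 beats
  quarter = 1 beat
  dotted half = 3 beats
Sum = 2 + 4 + 0.5 + 2 + 2 + 1 + 3
= 14.5 beats


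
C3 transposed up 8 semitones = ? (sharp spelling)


Solution.
C3: chromatic position 0 in octave 3 → absolute = 3×12 + 0 = 36
Transpose up 8: 36 + 8 = 44
44 = 3×12 + 8 → G# in octave 3
Result = G#3


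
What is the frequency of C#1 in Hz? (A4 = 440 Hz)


Working:
f = 440 × 2^(n/12) where n = semitones from A4
C#1: -44 semitones from A4
f = 440 × 2^(-44/12)
f = 34.65 Hz


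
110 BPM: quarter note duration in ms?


Solution.
One quarter-note beat = 60000 / BPM = 60000 / 110 ms
Duration = 60000 / 110
= 545.5 ms


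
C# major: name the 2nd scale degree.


Reasoning:
Major scale pattern: W-W-H-W-W-W-H (2-2-1-2-2-2-1 semitones)
Starting from C#:
  C# + 2 semitones → D#
  D# + 2 semitones → E#
  E# + 1 semitone → F#
  F# + 2 semitones → G#
  G# + 2 semitones → A#
  A# + 2 semitones → B#
  B# + 1 semitone → C#
Scale: C# D# E# F# G# A# B#
Degree 2 = D#


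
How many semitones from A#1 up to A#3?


Step by step:
Absolute semitone position = octave×12 + chromatic position
A#1: 1×12 + 10 = 22
A#3: 3×12 + 10 = 46
Difference = 46 - 22 = 24
= 24 semitones


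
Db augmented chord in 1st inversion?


Working:
Root position: Db F A
1st inversion: move root up an octave
Bass note: F
Notes (bottom to top) = F A Db


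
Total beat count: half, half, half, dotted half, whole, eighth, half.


Beat values:
  half = 2 beats
  half = 2 beats
  half = 2 beats
  dotted half = 3 beats
  whole = 4 beats
  eighth = 0.5 beats
  half = 2 beats
Sum = 2 + 2 + 2 + 3 + 4 + 0.5 + 2
= 15.5 beats


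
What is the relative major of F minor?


The relative major shares the key signature and is a minor 3rd above the minor tonic
A minor 3rd above F is Ab
→ relative major of F minor is Ab major
= Ab major


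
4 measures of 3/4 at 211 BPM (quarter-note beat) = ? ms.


Working:
Quarter-note beat duration = 60000 / 211 ms
Beats per measure (3/4) = 3
One measure = 3 × 60000 / 211 = 180000 / 211 ms
4 measures = 4 × 180000 / 211 = 720000 / 211
= 3412.3 ms


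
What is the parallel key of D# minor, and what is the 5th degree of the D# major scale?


Solution.
Parallel keys share the same tonic but differ in mode
D# minor → parallel is D# major
D# major scale: D# E# F## G# A# B# C##
= D# major; 5th degree = A#


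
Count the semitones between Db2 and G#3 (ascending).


Absolute semitone position = octave×12 + chromatic position
Db2: 2×12 + 1 = 25
G#3: 3×12 + 8 = 44
Difference = 44 - 25 = 19
= 19 semitones


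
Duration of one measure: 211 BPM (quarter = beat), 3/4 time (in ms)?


Quarter-note beat duration = 60000 / 211 ms
Beats per measure (3/4) = 3
One measure = 3 × 60000 / 211 = 180000 / 211 ms
= 853.1 ms


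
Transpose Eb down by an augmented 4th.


augmented 4th: 4 letter names, 6 semitones
Letter: E - 3 → B
Pitch: Eb - 6 semitones, spelled as a B → Bbb
= Bbb


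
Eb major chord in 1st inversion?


Let's work it out.
Root position: Eb G Bb
1st inversion: move root up an octave
Bass note: G
Notes (bottom to top) = G Bb Eb


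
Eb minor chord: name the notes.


Minor triad = root + minor 3rd (3 semitones) + perfect 5th (7 semitones)
A triad on Eb stacks thirds, so the chord tones use letter names E-G-B
Root: Eb
Minor 3rd above Eb: Gb
Perfect 5th above Eb: Bb
Chord = Eb Gb Bb


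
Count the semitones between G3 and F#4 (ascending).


Absolute semitone position = octave×12 + chromatic position
G3: 3×12 + 7 = 43
F#4: 4×12 + 6 = 54
Difference = 54 - 43 = 11
= 11 semitones


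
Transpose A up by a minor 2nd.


Solution.
minor 2nd: 2 letter names, 1 semitones
Letter: A + 1 → B
Pitch: A + 1 semitones, spelled as a B → Bb
= Bb


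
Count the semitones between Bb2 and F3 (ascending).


Step by step:
Absolute semitone position = octave×12 + chromatic position
Bb2: 2×12 + 10 = 34
F3: 3×12 + 5 = 41
Difference = 41 - 34 = 7
= 7 semitones


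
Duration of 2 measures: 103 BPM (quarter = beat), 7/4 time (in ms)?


Quarter-note beat duration = 60000 / 103 ms
Beats per measure (7/4) = 7
One measure = 7 × 60000 / 103 = 420000 / 103 ms
2 measures = 2 × 420000 / 103 = 840000 / 103
= 8155.3 ms


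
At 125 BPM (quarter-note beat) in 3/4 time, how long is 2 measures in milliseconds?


Let's work it out.
Quarter-note beat duration = 60000 / 125 ms
Beats per measure (3/4) = 3
One measure = 3 × 60000 / 125 = 180000 / 125 ms
2 measures = 2 × 180000 / 125 = 360000 / 125
= 2880.0 ms


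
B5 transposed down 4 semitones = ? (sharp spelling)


Let's work it out.
B5: chromatic position 11 in octave 5 → absolute = 5×12 + 11 = 71
Transpose down 4: 71 - 4 = 67
67 = 5×12 + 7 → G in octave 5
Result = G5


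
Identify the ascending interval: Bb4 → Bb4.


Let's work it out.
Letter names: B → B spans 1 letter name → a unison
Semitones: Bb4 → Bb4 = 0 half-steps
A unison of 0 semitones is a perfect unison
= perfect unison


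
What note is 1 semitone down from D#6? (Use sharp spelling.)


Reasoning:
D#6: chromatic position 3 in octave 6 → absolute = 6×12 + 3 = 75
Transpose down 1: 75 - 1 = 74
74 = 6×12 + 2 → D in octave 6
Result = D6


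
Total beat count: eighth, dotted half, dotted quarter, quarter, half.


Beat values:
  eighth = 0.5 beats
  dotted half = 3 beats
  dotted quarter = 1.5 beats
  quarter = 1 beat
  half = 2 beats
Sum = 0.5 + 3 + 1.5 + 1 + 2
= 8 beats


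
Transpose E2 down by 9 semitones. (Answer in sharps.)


E2: chromatic position 4 in octave 2 → absolute = 2×12 + 4 = 28
Transpose down 9: 28 - 9 = 19
19 = 1×12 + 7 → G in octave 1
Result = G1


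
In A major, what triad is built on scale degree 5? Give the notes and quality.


A major scale: A B C# D E F# G#
Diatonic triad on degree 5 stacks scale notes 5, 7, 2: E G# B
E→G# = 4 semitones; E→B = 7 semitones → major triad
= E G# B (major)


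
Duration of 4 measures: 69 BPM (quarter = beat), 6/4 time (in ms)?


Solution.
Quarter-note beat duration = 60000 / 69 ms
Beats per measure (6/4) = 6
One measure = 6 × 60000 / 69 = 360000 / 69 ms
4 measures = 4 × 360000 / 69 = 1440000 / 69
= 20869.6 ms


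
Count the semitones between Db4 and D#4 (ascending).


Reasoning:
Absolute semitone position = octave×12 + chromatic position
Db4: 4×12 + 1 = 49
D#4: 4×12 + 3 = 51
Difference = 51 - 49 = 2
= 2 semitones


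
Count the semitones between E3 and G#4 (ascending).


Absolute semitone position = octave×12 + chromatic position
E3: 3×12 + 4 = 40
G#4: 4×12 + 8 = 56
Difference = 56 - 40 = 16
= 16 semitones


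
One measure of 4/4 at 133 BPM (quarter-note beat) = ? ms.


Reasoning:
Quarter-note beat duration = 60000 / 133 ms
Beats per measure (4/4) = 4
One measure = 4 × 60000 / 133 = 240000 / 133 ms
= 1804.5 ms


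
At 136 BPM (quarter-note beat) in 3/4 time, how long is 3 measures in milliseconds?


Reasoning:
Quarter-note beat duration = 60000 / 136 ms
Beats per measure (3/4) = 3
One measure = 3 × 60000 / 136 = 180000 / 136 ms
3 measures = 3 × 180000 / 136 = 540000 / 136
= 3970.6 ms


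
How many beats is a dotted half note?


Solution.
Base half note = 2 beats
Dot 1 adds half the previous value: +1
One dotted half = 2 + 1 = 3
= 3 beats


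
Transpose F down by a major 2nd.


major 2nd: 2 letter names, 2 semitones
Letter: F - 1 → E
Pitch: F - 2 semitones, spelled as an E → Eb
= Eb


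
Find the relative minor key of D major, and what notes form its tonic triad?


Solution.
The relative minor shares the major's key signature and starts on its 6th degree
6th degree = a major 6th above the tonic; a major 6th above D is B
→ relative minor of D major is B minor
Tonic triad of B minor = root + minor 3rd + perfect 5th = B D F#
= B minor; triad = B D F#


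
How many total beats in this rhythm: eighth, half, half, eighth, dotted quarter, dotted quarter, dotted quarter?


Solution.
Beat values:
  eighth = 0.5 beats
  half = 2 beats
  half = 2 beats
  eighth = 0.5 beats
  dotted quarter = 1.5 beats
  dotted quarter = 1.5 beats
  dotted quarter = 1.5 beats
Sum = 0.5 + 2 + 2 + 0.5 + 1.5 + 1.5 + 1.5
= 9.5 beats


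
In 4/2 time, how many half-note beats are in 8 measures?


Let's work it out.
Time signature 4/2: the bottom number 2 means the half note gets one count
The top number 4 means 4 half-note beats per measure
Total = 4 × 8 measures
= 32 half-note beats


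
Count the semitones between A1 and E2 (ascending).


Absolute semitone position = octave×12 + chromatic position
A1: 1×12 + 9 = 21
E2: 2×12 + 4 = 28
Difference = 28 - 21 = 7
= 7 semitones


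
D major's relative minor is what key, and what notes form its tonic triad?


Step by step:
The relative minor shares the major's key signature and starts on its 6th degree
6th degree = a major 6th above the tonic; a major 6th above D is B
→ relative minor of D major is B minor
Tonic triad of B minor = root + minor 3rd + perfect 5th = B D F#
= B minor; triad = B D F#


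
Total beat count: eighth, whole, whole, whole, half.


Let's work it out.
Beat values:
  eighth = 0.5 beats
  whole = 4 beats
  whole = 4 beats
  whole = 4 beats
  half = 2 beats
Sum = 0.5 + 4 + 4 + 4 + 2
= 14.5 beats


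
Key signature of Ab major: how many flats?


Solution.
Flat major keys: C(0), F(1), Bb(2), Eb(3), Ab(4), Db(5), Gb(6), Cb(7)
Ab major has 4 flats
Order of flats: Bb Eb Ab Db Gb Cb Fb → first 4: Bb, Eb, Ab, Db
= 4 flats


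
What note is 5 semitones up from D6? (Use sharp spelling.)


Reasoning:
D6: chromatic position 2 in octave 6 → absolute = 6×12 + 2 = 74
Transpose up 5: 74 + 5 = 79
79 = 6×12 + 7 → G in octave 6
Result = G6


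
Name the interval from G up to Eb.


Let's work it out.
Letter names: G → E spans 6 letter names → a 6th
Semitones: G → Eb = 8 half-steps
A 6th of 8 semitones is a minor 6th
= minor 6th


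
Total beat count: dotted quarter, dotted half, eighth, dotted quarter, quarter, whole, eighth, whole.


Beat values:
  dotted quarter = 1.5 beats
  dotted half = 3 beats
  eighth = 0.5 beats
  dotted quarter = 1.5 beats
  quarter = 1 beat
  whole = 4 beats
  eighth = 0.5 beats
  whole = 4 beats
Sum = 1.5 + 3 + 0.5 + 1.5 + 1 + 4 + 0.5 + 4
= 16 beats


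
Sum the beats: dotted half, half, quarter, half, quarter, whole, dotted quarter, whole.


Reasoning:
Beat values:
  dotted half = 3 beats
  half = 2 beats
  quarter = 1 beat
  half = 2 beats
  quarter = 1 beat
  whole = 4 beats
  dotted quarter = 1.5 beats
  whole = 4 beats
Sum = 3 + 2 + 1 + 2 + 1 + 4 + 1.5 + 4
= 18.5 beats


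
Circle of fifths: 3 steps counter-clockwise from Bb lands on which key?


Working:
Each counter-clockwise step moves down a perfect 5th (= up a perfect 4th)
From Bb: Bb → Eb → Ab → Db
= Db


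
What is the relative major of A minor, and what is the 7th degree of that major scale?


The relative major shares the key signature and is a minor 3rd above the minor tonic
A minor 3rd above A is C
→ relative major of A minor is C major
C major scale: C D E F G A B
= C major; 7th degree = B


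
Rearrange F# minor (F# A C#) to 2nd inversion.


Step by step:
Root position: F# A C#
2nd inversion: move root and 3rd up an octave
Bass note: C#
Notes (bottom to top) = C# F# A


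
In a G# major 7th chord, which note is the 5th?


Solution.
Major 7th chord = root + major 3rd + perfect 5th + major 7th
Seventh chords stack in thirds, so the letter names are G-B-D-F
Root: G#
Major 3rd above G#: B#
Perfect 5th above G#: D#
Major 7th above G#: F##
The 5th = D#


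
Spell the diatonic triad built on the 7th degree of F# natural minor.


F# natural minor scale: F# G# A B C# D E
Diatonic triad on degree 7 stacks scale notes 7, 2, 4: E G# B
E→G# = 4 semitones; E→B = 7 semitones → major triad
= E G# B (major)


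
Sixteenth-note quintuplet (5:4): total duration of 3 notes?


Quintuplet: 5 notes occupy the space of 4 sixteenth notes
Space = 4 × 1/4 = 1 beat
Each quintuplet note = 1 / 5 = 1/5 beats
3 notes = 3 × 1/5 = 3/5
= 3/5 beats


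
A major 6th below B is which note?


Step by step:
A 6th spans 6 letter names, so from B we land on D
A major 6th = 9 semitones below B
Spell D at that pitch: D
= D


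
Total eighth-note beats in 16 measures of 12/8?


Time signature 12/8: the bottom number 8 means the eighth note gets one count
The top number 12 means 12 eighth-note beats per measure
Total = 12 × 16 measures
= 192 eighth-note beats


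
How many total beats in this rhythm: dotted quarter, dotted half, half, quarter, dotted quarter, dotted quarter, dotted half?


Solution.
Beat values:
  dotted quarter = 1.5 beats
  dotted half = 3 beats
  half = 2 beats
  quarter = 1 beat
  dotted quarter = 1.5 beats
  dotted quarter = 1.5 beats
  dotted half = 3 beats
Sum = 1.5 + 3 + 2 + 1 + 1.5 + 1.5 + 3
= 13.5 beats


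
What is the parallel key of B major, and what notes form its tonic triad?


Parallel keys share the same tonic but differ in mode
B major → parallel is B minor
Tonic triad of B minor = B D F#
= B minor; triad = B D F#


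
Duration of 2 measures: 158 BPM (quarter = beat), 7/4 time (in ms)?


Quarter-note beat duration = 60000 / 158 ms
Beats per measure (7/4) = 7
One measure = 7 × 60000 / 158 = 420000 / 158 ms
2 measures = 2 × 420000 / 158 = 840000 / 158
= 5316.5 ms


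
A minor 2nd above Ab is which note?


A 2nd spans 2 letter names, so from A we land on B
A minor 2nd = 1 semitone above Ab
Spell B at that pitch: Bbb
= Bbb


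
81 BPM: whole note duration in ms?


Solution.
One quarter-note beat = 60000 / BPM = 60000 / 81 ms
Whole note = 4 × quarter note
Duration = 4 × 60000 / 81 = 240000 / 81
= 2963.0 ms


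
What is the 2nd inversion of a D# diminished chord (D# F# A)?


Step by step:
Root position: D# F# A
2nd inversion: move root and 3rd up an octave
Bass note: A
Notes (bottom to top) = A D# F#


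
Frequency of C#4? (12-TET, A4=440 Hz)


Let's work it out.
f = 440 × 2^(n/12) where n = semitones from A4
C#4: -8 semitones from A4
f = 440 × 2^(-8/12)
f = 277.18 Hz


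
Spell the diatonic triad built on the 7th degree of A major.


Let's work it out.
A major scale: A B C# D E F# G#
Diatonic triad on degree 7 stacks scale notes 7, 2, 4: G# B D
G#→B = 3 semitones; G#→D = 6 semitones → diminished triad
= G# B D (diminished)


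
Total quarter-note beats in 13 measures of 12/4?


Working:
Time signature 12/4: the bottom number 4 means the quarter note gets one count
The top number 12 means 12 quarter-note beats per measure
Total = 12 × 13 measures
= 156 quarter-note beats


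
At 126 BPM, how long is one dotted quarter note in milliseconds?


Working:
One quarter-note beat = 60000 / BPM = 60000 / 126 ms
Dotted quarter note = 3/2 × quarter note
Duration = 3/2 × 60000 / 126 = 90000 / 126
= 714.3 ms


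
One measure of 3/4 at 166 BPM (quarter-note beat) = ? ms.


Reasoning:
Quarter-note beat duration = 60000 / 166 ms
Beats per measure (3/4) = 3
One measure = 3 × 60000 / 166 = 180000 / 166 ms
= 1084.3 ms


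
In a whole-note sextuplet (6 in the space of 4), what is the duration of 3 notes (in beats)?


Sextuplet: 6 notes occupy the space of 4 whole notes
Space = 4 × 4 = 16 beats
Each sextuplet note = 16 / 6 = 8/3 beats
3 notes = 3 × 8/3 = 8
= 8 beats


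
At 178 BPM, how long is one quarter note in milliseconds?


Let's work it out.
One quarter-note beat = 60000 / BPM = 60000 / 178 ms
Duration = 60000 / 178
= 337.1 ms


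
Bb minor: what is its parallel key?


Step by step:
Parallel keys share the same tonic but differ in mode
Bb minor → parallel is Bb major
= Bb major


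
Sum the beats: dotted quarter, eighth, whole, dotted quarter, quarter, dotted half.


Let's work it out.
Beat values:
  dotted quarter = 1.5 beats
  eighth = 0.5 beats
  whole = 4 beats
  dotted quarter = 1.5 beats
  quarter = 1 beat
  dotted half = 3 beats
Sum = 1.5 + 0.5 + 4 + 1.5 + 1 + 3
= 11.5 beats


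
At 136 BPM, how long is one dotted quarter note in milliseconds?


One quarter-note beat = 60000 / BPM = 60000 / 136 ms
Dotted quarter note = 3/2 × quarter note
Duration = 3/2 × 60000 / 136 = 90000 / 136
= 661.8 ms


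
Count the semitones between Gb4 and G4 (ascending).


Absolute semitone position = octave×12 + chromatic position
Gb4: 4×12 + 6 = 54
G4: 4×12 + 7 = 55
Difference = 55 - 54 = 1
= 1 semitone


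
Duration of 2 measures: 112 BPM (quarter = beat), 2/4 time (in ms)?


Reasoning:
Quarter-note beat duration = 60000 / 112 ms
Beats per measure (2/4) = 2
One measure = 2 × 60000 / 112 = 120000 / 112 ms
2 measures = 2 × 120000 / 112 = 240000 / 112
= 2142.9 ms


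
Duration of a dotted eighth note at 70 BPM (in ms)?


One quarter-note beat = 60000 / BPM = 60000 / 70 ms
Dotted eighth note = 3/4 × quarter note
Duration = 3/4 × 60000 / 70 = 45000 / 70
= 642.9 ms


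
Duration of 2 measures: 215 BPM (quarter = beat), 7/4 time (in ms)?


Quarter-note beat duration = 60000 / 215 ms
Beats per measure (7/4) = 7
One measure = 7 × 60000 / 215 = 420000 / 215 ms
2 measures = 2 × 420000 / 215 = 840000 / 215
= 3907.0 ms


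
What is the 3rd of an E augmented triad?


Let's work it out.
Augmented triad = root + major 3rd (4 semitones) + augmented 5th (8 semitones)
A triad on E stacks thirds, so the chord tones use letter names E-G-B
Root: E
Major 3rd above E: G#
Augmented 5th above E: B#
The 3rd = G#


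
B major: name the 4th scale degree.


Solution.
Major scale pattern: W-W-H-W-W-W-H (2-2-1-2-2-2-1 semitones)
Starting from B:
  B + 2 semitones → C#
  C# + 2 semitones → D#
  D# + 1 semitone → E
  E + 2 semitones → F#
  F# + 2 semitones → G#
  G# + 2 semitones → A#
  A# + 1 semitone → B
Scale: B C# D# E F# G# A#
Degree 4 = E


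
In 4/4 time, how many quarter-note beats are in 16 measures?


Time signature 4/4: the bottom number 4 means the quarter note gets one count
The top number 4 means 4 quarter-note beats per measure
Total = 4 × 16 measures
= 64 quarter-note beats


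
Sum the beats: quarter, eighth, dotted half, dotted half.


Working:
Beat values:
  quarter = 1 beat
  eighth = 0.5 beats
  dotted half = 3 beats
  dotted half = 3 beats
Sum = 1 + 0.5 + 3 + 3
= 7.5 beats


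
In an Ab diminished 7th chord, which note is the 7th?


Diminished 7th chord = root + minor 3rd + diminished 5th + diminished 7th
Seventh chords stack in thirds, so the letter names are A-C-E-G
Root: Ab
Minor 3rd above Ab: Cb
Diminished 5th above Ab: Ebb
Diminished 7th above Ab: Gbb
The 7th = Gbb


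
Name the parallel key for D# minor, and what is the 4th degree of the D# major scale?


Parallel keys share the same tonic but differ in mode
D# minor → parallel is D# major
D# major scale: D# E# F## G# A# B# C##
= D# major; 4th degree = G#


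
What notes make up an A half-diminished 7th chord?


Let's work it out.
Half-diminished 7th chord = root + minor 3rd + diminished 5th + minor 7th
Seventh chords stack in thirds, so the letter names are A-C-E-G
Root: A
Minor 3rd above A: C
Diminished 5th above A: Eb
Minor 7th above A: G
Chord = A C Eb G


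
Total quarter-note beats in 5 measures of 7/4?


Solution.
Time signature 7/4: the bottom number 4 means the quarter note gets one count
The top number 7 means 7 quarter-note beats per measure
Total = 7 × 5 measures
= 35 quarter-note beats


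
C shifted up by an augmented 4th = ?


augmented 4th: 4 letter names, 6 semitones
Letter: C + 3 → F
Pitch: C + 6 semitones, spelled as an F → F#
= F#


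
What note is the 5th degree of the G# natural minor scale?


Working:
Natural minor scale pattern: W-H-W-W-H-W-W (2-1-2-2-1-2-2 semitones)
Starting from G#:
  G# + 2 semitones → A#
  A# + 1 semitone → B
  B + 2 semitones → C#
  C# + 2 semitones → D#
  D# + 1 semitone → E
  E + 2 semitones → F#
  F# + 2 semitones → G#
Scale: G# A# B C# D# E F#
Degree 5 = D#


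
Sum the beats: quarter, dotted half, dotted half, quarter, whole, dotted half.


Step by step:
Beat values:
  quarter = 1 beat
  dotted half = 3 beats
  dotted half = 3 beats
  quarter = 1 beat
  whole = 4 beats
  dotted half = 3 beats
Sum = 1 + 3 + 3 + 1 + 4 + 3
= 15 beats


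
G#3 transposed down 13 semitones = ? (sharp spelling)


G#3: chromatic position 8 in octave 3 → absolute = 3×12 + 8 = 44
Transpose down 13: 44 - 13 = 31
31 = 2×12 + 7 → G in octave 2
Result = G2


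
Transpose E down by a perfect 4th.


Step by step:
perfect 4th: 4 letter names, 5 semitones
Letter: E - 3 → B
Pitch: E - 5 semitones, spelled as a B → B
= B


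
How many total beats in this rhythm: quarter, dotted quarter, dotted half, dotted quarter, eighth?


Let's work it out.
Beat values:
  quarter = 1 beat
  dotted quarter = 1.5 beats
  dotted half = 3 beats
  dotted quarter = 1.5 beats
  eighth = 0.5 beats
Sum = 1 + 1.5 + 3 + 1.5 + 0.5
= 7.5 beats


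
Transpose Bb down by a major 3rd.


Solution.
major 3rd: 3 letter names, 4 semitones
Letter: B - 2 → G
Pitch: Bb - 4 semitones, spelled as a G → Gb
= Gb


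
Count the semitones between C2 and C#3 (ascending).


Step by step:
Absolute semitone position = octave×12 + chromatic position
C2: 2×12 + 0 = 24
C#3: 3×12 + 1 = 37
Difference = 37 - 24 = 13
= 13 semitones


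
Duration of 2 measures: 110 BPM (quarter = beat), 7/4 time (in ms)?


Let's work it out.
Quarter-note beat duration = 60000 / 110 ms
Beats per measure (7/4) = 7
One measure = 7 × 60000 / 110 = 420000 / 110 ms
2 measures = 2 × 420000 / 110 = 840000 / 110
= 7636.4 ms


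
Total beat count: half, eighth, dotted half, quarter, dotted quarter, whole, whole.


Step by step:
Beat values:
  half = 2 beats
  eighth = 0.5 beats
  dotted half = 3 beats
  quarter = 1 beat
  dotted quarter = 1.5 beats
  whole = 4 beats
  whole = 4 beats
Sum = 2 + 0.5 + 3 + 1 + 1.5 + 4 + 4
= 16 beats


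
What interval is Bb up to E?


Working:
Letter names: B → E spans 4 letter names → a 4th
Semitones: Bb → E = 6 half-steps
A 4th of 6 semitones is an augmented 4th
= augmented 4th


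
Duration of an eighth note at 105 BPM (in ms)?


Reasoning:
One quarter-note beat = 60000 / BPM = 60000 / 105 ms
Eighth note = 1/2 × quarter note
Duration = 1/2 × 60000 / 105 = 30000 / 105
= 285.7 ms


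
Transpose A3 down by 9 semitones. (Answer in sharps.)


Step by step:
A3: chromatic position 9 in octave 3 → absolute = 3×12 + 9 = 45
Transpose down 9: 45 - 9 = 36
36 = 3×12 + 0 → C in octave 3
Result = C3


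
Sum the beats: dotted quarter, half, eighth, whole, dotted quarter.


Beat values:
  dotted quarter = 1.5 beats
  half = 2 beats
  eighth = 0.5 beats
  whole = 4 beats
  dotted quarter = 1.5 beats
Sum = 1.5 + 2 + 0.5 + 4 + 1.5
= 9.5 beats


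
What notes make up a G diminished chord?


Diminished triad = root + minor 3rd (3 semitones) + diminished 5th (6 semitones)
A triad on G stacks thirds, so the chord tones use letter names G-B-D
Root: G
Minor 3rd above G: Bb
Diminished 5th above G: Db
Chord = G Bb Db


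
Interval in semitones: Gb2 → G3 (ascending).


Working:
Absolute semitone position = octave×12 + chromatic position
Gb2: 2×12 + 6 = 30
G3: 3×12 + 7 = 43
Difference = 43 - 30 = 13
= 13 semitones


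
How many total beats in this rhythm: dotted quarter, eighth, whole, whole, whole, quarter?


Reasoning:
Beat values:
  dotted quarter = 1.5 beats
  eighth = 0.5 beats
  whole = 4 beats
  whole = 4 beats
  whole = 4 beats
  quarter = 1 beat
Sum = 1.5 + 0.5 + 4 + 4 + 4 + 1
= 15 beats


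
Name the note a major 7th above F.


Working:
A 7th spans 7 letter names, so from F we land on E
A major 7th = 11 semitones above F
Spell E at that pitch: E
= E


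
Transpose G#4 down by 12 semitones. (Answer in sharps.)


Working:
G#4: chromatic position 8 in octave 4 → absolute = 4×12 + 8 = 56
Transpose down 12: 56 - 12 = 44
44 = 3×12 + 8 → G# in octave 3
Result = G#3


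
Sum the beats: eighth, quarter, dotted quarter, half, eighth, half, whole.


Step by step:
Beat values:
  eighth = 0.5 beats
  quarter = 1 beat
  dotted quarter = 1.5 beats
  half = 2 beats
  eighth = 0.5 beats
  half = 2 beats
  whole = 4 beats
Sum = 0.5 + 1 + 1.5 + 2 + 0.5 + 2 + 4
= 11.5 beats


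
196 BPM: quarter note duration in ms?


Solution.
One quarter-note beat = 60000 / BPM = 60000 / 196 ms
Duration = 60000 / 196
= 306.1 ms


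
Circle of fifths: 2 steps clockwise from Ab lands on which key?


Let's work it out.
Each clockwise step on the circle of fifths moves up a perfect 5th
From Ab: Ab → Eb → Bb
= Bb


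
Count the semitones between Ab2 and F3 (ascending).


Solution.
Absolute semitone position = octave×12 + chromatic position
Ab2: 2×12 + 8 = 32
F3: 3×12 + 5 = 41
Difference = 41 - 32 = 9
= 9 semitones


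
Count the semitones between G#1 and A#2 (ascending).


Solution.
Absolute semitone position = octave×12 + chromatic position
G#1: 1×12 + 8 = 20
A#2: 2×12 + 10 = 34
Difference = 34 - 20 = 14
= 14 semitones


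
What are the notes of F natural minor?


Natural minor scale pattern: W-H-W-W-H-W-W (2-1-2-2-1-2-2 semitones)
Starting from F:
  F + 2 semitones → G
  G + 1 semitone → Ab
  Ab + 2 semitones → Bb
  Bb + 2 semitones → C
  C + 1 semitone → Db
  Db + 2 semitones → Eb
  Eb + 2 semitones → F
Scale = F G Ab Bb C Db Eb


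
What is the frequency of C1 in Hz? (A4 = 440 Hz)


f = 440 × 2^(n/12) where n = semitones from A4
C1: -45 semitones from A4
f = 440 × 2^(-45/12)
f = 32.70 Hz


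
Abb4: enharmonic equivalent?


Enharmonic notes sound the same pitch but are spelled with different letter names
Abb and G name the same pitch class
= G4


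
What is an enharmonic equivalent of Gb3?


Step by step:
Enharmonic notes sound the same pitch but are spelled with different letter names
Gb and F# name the same pitch class
= F#3


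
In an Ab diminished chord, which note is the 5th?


Let's work it out.
Diminished triad = root + minor 3rd (3 semitones) + diminished 5th (6 semitones)
A triad on Ab stacks thirds, so the chord tones use letter names A-C-E
Root: Ab
Minor 3rd above Ab: Cb
Diminished 5th above Ab: Ebb
The 5th = Ebb


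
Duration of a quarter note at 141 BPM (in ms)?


Reasoning:
One quarter-note beat = 60000 / BPM = 60000 / 141 ms
Duration = 60000 / 141
= 425.5 ms


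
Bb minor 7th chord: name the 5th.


Minor 7th chord = root + minor 3rd + perfect 5th + minor 7th
Seventh chords stack in thirds, so the letter names are B-D-F-A
Root: Bb
Minor 3rd above Bb: Db
Perfect 5th above Bb: F
Minor 7th above Bb: Ab
The 5th = F


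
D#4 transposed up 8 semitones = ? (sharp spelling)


Step by step:
D#4: chromatic position 3 in octave 4 → absolute = 4×12 + 3 = 51
Transpose up 8: 51 + 8 = 59
59 = 4×12 + 11 → B in octave 4
Result = B4


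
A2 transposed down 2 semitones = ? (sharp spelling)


A2: chromatic position 9 in octave 2 → absolute = 2×12 + 9 = 33
Transpose down 2: 33 - 2 = 31
31 = 2×12 + 7 → G in octave 2
Result = G2


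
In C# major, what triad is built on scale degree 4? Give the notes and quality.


Let's work it out.
C# major scale: C# D# E# F# G# A# B#
Diatonic triad on degree 4 stacks scale notes 4, 6, 1: F# A# C#
F#→A# = 4 semitones; F#→C# = 7 semitones → major triad
= F# A# C# (major)


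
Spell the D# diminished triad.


Diminished triad = root + minor 3rd (3 semitones) + diminished 5th (6 semitones)
A triad on D# stacks thirds, so the chord tones use letter names D-F-A
Root: D#
Minor 3rd above D#: F#
Diminished 5th above D#: A
Chord = D# F# A


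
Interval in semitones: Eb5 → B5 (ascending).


Absolute semitone position = octave×12 + chromatic position
Eb5: 5×12 + 3 = 63
B5: 5×12 + 11 = 71
Difference = 71 - 63 = 8
= 8 semitones


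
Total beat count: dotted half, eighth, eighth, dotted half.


Reasoning:
Beat values:
  dotted half = 3 beats
  eighth = 0.5 beats
  eighth = 0.5 beats
  dotted half = 3 beats
Sum = 3 + 0.5 + 0.5 + 3
= 7 beats


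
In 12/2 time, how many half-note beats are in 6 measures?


Working:
Time signature 12/2: the bottom number 2 means the half note gets one count
The top number 12 means 12 half-note beats per measure
Total = 12 × 6 measures
= 72 half-note beats


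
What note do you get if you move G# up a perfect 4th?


Solution.
perfect 4th: 4 letter names, 5 semitones
Letter: G + 3 → C
Pitch: G# + 5 semitones, spelled as a C → C#
= C#


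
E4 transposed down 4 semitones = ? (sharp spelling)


Step by step:
E4: chromatic position 4 in octave 4 → absolute = 4×12 + 4 = 52
Transpose down 4: 52 - 4 = 48
48 = 4×12 + 0 → C in octave 4
Result = C4


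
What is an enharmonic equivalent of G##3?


Working:
Enharmonic notes sound the same pitch but are spelled with different letter names
G## and A name the same pitch class
= A3


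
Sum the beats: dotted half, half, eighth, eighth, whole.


Beat values:
  dotted half = 3 beats
  half = 2 beats
  eighth = 0.5 beats
  eighth = 0.5 beats
  whole = 4 beats
Sum = 3 + 2 + 0.5 + 0.5 + 4
= 10 beats


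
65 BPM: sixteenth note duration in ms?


Working:
One quarter-note beat = 60000 / BPM = 60000 / 65 ms
Sixteenth note = 1/4 × quarter note
Duration = 1/4 × 60000 / 65 = 15000 / 65
= 230.8 ms


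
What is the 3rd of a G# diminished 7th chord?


Diminished 7th chord = root + minor 3rd + diminished 5th + diminished 7th
Seventh chords stack in thirds, so the letter names are G-B-D-F
Root: G#
Minor 3rd above G#: B
Diminished 5th above G#: D
Diminished 7th above G#: F
The 3rd = B


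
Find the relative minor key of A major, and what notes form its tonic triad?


Reasoning:
The relative minor shares the major's key signature and starts on its 6th degree
6th degree = a major 6th above the tonic; a major 6th above A is F#
→ relative minor of A major is F# minor
Tonic triad of F# minor = root + minor 3rd + perfect 5th = F# A C#
= F# minor; triad = F# A C#


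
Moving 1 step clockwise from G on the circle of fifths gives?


Step by step:
Each clockwise step on the circle of fifths moves up a perfect 5th
From G: G → D
= D


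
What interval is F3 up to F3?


Letter names: F → F spans 1 letter name → a unison
Semitones: F3 → F3 = 0 half-steps
A unison of 0 semitones is a perfect unison
= perfect unison


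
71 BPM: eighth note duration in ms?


One quarter-note beat = 60000 / BPM = 60000 / 71 ms
Eighth note = 1/2 × quarter note
Duration = 1/2 × 60000 / 71 = 30000 / 71
= 422.5 ms


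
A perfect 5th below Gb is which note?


A 5th spans 5 letter names, so from G we land on C
A perfect 5th = 7 semitones below Gb
Spell C at that pitch: Cb
= Cb


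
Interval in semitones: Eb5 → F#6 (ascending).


Absolute semitone position = octave×12 + chromatic position
Eb5: 5×12 + 3 = 63
F#6: 6×12 + 6 = 78
Difference = 78 - 63 = 15
= 15 semitones


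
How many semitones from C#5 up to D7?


Step by step:
Absolute semitone position = octave×12 + chromatic position
C#5: 5×12 + 1 = 61
D7: 7×12 + 2 = 86
Difference = 86 - 61 = 25
= 25 semitones


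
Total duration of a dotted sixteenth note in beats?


Working:
Base sixteenth note = 1/4 beats
Dot 1 adds half the previous value: +1/8
One dotted sixteenth = 1/4 + 1/8 = 3/8
= 3/8 beats


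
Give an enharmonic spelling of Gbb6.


Solution.
Enharmonic notes sound the same pitch but are spelled with different letter names
Gbb and F name the same pitch class
= F6


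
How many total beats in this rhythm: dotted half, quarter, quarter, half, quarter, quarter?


Reasoning:
Beat values:
  dotted half = 3 beats
  quarter = 1 beat
  quarter = 1 beat
  half = 2 beats
  quarter = 1 beat
  quarter = 1 beat
Sum = 3 + 1 + 1 + 2 + 1 + 1
= 9 beats


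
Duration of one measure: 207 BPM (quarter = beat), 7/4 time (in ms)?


Quarter-note beat duration = 60000 / 207 ms
Beats per measure (7/4) = 7
One measure = 7 × 60000 / 207 = 420000 / 207 ms
= 2029.0 ms


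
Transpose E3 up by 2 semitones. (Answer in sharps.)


E3: chromatic position 4 in octave 3 → absolute = 3×12 + 4 = 40
Transpose up 2: 40 + 2 = 42
42 = 3×12 + 6 → F# in octave 3
Result = F#3


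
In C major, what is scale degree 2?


Major scale pattern: W-W-H-W-W-W-H (2-2-1-2-2-2-1 semitones)
Starting from C:
  C + 2 semitones → D
  D + 2 semitones → E
  E + 1 semitone → F
  F + 2 semitones → G
  G + 2 semitones → A
  A + 2 semitones → B
  B + 1 semitone → C
Scale: C D E F G A B
Degree 2 = D


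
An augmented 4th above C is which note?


Reasoning:
A 4th spans 4 letter names, so from C we land on F
An augmented 4th = 6 semitones above C
Spell F at that pitch: F#
= F#


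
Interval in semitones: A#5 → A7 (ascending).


Absolute semitone position = octave×12 + chromatic position
A#5: 5×12 + 10 = 70
A7: 7×12 + 9 = 93
Difference = 93 - 70 = 23
= 23 semitones


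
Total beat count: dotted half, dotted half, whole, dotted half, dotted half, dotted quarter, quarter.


Solution.
Beat values:
  dotted half = 3 beats
  dotted half = 3 beats
  whole = 4 beats
  dotted half = 3 beats
  dotted half = 3 beats
  dotted quarter = 1.5 beats
  quarter = 1 beat
Sum = 3 + 3 + 4 + 3 + 3 + 1.5 + 1
= 18.5 beats


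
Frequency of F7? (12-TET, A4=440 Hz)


Reasoning:
f = 440 × 2^(n/12) where n = semitones from A4
F7: 32 semitones from A4
f = 440 × 2^(32/12)
f = 2793.83 Hz


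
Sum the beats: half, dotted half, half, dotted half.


Beat values:
  half = 2 beats
  dotted half = 3 beats
  half = 2 beats
  dotted half = 3 beats
Sum = 2 + 3 + 2 + 3
= 10 beats


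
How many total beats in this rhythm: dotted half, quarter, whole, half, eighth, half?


Working:
Beat values:
  dotted half = 3 beats
  quarter = 1 beat
  whole = 4 beats
  half = 2 beats
  eighth = 0.5 beats
  half = 2 beats
Sum = 3 + 1 + 4 + 2 + 0.5 + 2
= 12.5 beats


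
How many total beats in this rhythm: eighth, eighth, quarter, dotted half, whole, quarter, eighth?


Beat values:
  eighth = 0.5 beats
  eighth = 0.5 beats
  quarter = 1 beat
  dotted half = 3 beats
  whole = 4 beats
  quarter = 1 beat
  eighth = 0.5 beats
Sum = 0.5 + 0.5 + 1 + 3 + 4 + 1 + 0.5
= 10.5 beats


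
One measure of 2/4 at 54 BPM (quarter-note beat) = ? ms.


Quarter-note beat duration = 60000 / 54 ms
Beats per measure (2/4) = 2
One measure = 2 × 60000 / 54 = 120000 / 54 ms
= 2222.2 ms


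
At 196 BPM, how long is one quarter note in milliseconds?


One quarter-note beat = 60000 / BPM = 60000 / 196 ms
Duration = 60000 / 196
= 306.1 ms


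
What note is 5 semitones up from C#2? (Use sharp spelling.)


Working:
C#2: chromatic position 1 in octave 2 → absolute = 2×12 + 1 = 25
Transpose up 5: 25 + 5 = 30
30 = 2×12 + 6 → F# in octave 2
Result = F#2


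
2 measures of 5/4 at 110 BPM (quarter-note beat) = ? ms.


Working:
Quarter-note beat duration = 60000 / 110 ms
Beats per measure (5/4) = 5
One measure = 5 × 60000 / 110 = 300000 / 110 ms
2 measures = 2 × 300000 / 110 = 600000 / 110
= 5454.5 ms


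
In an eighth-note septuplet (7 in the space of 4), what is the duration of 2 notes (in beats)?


Solution.
Septuplet: 7 notes occupy the space of 4 eighth notes
Space = 4 × 1/2 = 2 beats
Each septuplet note = 2 / 7 = 2/7 beats
2 notes = 2 × 2/7 = 4/7
= 4/7 beats


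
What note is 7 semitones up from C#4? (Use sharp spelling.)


Let's work it out.
C#4: chromatic position 1 in octave 4 → absolute = 4×12 + 1 = 49
Transpose up 7: 49 + 7 = 56
56 = 4×12 + 8 → G# in octave 4
Result = G#4


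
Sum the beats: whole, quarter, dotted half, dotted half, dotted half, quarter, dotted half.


Reasoning:
Beat values:
  whole = 4 beats
  quarter = 1 beat
  dotted half = 3 beats
  dotted half = 3 beats
  dotted half = 3 beats
  quarter = 1 beat
  dotted half = 3 beats
Sum = 4 + 1 + 3 + 3 + 3 + 1 + 3
= 18 beats


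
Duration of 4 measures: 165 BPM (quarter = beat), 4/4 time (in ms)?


Step by step:
Quarter-note beat duration = 60000 / 165 ms
Beats per measure (4/4) = 4
One measure = 4 × 60000 / 165 = 240000 / 165 ms
4 measures = 4 × 240000 / 165 = 960000 / 165
= 5818.2 ms


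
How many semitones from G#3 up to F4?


Absolute semitone position = octave×12 + chromatic position
G#3: 3×12 + 8 = 44
F4: 4×12 + 5 = 53
Difference = 53 - 44 = 9
= 9 semitones


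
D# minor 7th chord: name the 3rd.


Reasoning:
Minor 7th chord = root + minor 3rd + perfect 5th + minor 7th
Seventh chords stack in thirds, so the letter names are D-F-A-C
Root: D#
Minor 3rd above D#: F#
Perfect 5th above D#: A#
Minor 7th above D#: C#
The 3rd = F#


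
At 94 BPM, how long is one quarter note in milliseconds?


Let's work it out.
One quarter-note beat = 60000 / BPM = 60000 / 94 ms
Duration = 60000 / 94
= 638.3 ms


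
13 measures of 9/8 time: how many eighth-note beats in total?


Reasoning:
Time signature 9/8: the bottom number 8 means the eighth note gets one count
The top number 9 means 9 eighth-note beats per measure
Total = 9 × 13 measures
= 117 eighth-note beats


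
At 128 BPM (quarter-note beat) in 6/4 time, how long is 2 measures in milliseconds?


Working:
Quarter-note beat duration = 60000 / 128 ms
Beats per measure (6/4) = 6
One measure = 6 × 60000 / 128 = 360000 / 128 ms
2 measures = 2 × 360000 / 128 = 720000 / 128
= 5625.0 ms
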